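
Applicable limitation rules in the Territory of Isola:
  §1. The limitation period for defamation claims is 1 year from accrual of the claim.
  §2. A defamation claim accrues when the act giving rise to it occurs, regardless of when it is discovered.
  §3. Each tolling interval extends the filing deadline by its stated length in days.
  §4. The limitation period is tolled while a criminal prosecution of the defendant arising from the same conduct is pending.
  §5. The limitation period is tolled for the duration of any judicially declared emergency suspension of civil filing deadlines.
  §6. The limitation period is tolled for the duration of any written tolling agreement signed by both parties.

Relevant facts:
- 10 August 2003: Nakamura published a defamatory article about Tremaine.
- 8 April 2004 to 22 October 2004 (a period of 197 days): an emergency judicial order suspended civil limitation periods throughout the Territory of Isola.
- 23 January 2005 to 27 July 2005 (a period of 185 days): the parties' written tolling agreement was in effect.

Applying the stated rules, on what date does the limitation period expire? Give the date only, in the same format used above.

27 August 2005

The claim accrued on 10 August 2003, the date of the act.
The untolled deadline — 1 year after 10 August 2003 — is 10 August 2004.
The period was tolled for 197 days by the emergency suspension of filing deadlines (8 April 2004 to 22 October 2004), pushing the deadline to 23 February 2005.
The written tolling agreement from 23 January 2005 to 27 July 2005 tolled the period for 185 days, extending the deadline to 27 August 2005.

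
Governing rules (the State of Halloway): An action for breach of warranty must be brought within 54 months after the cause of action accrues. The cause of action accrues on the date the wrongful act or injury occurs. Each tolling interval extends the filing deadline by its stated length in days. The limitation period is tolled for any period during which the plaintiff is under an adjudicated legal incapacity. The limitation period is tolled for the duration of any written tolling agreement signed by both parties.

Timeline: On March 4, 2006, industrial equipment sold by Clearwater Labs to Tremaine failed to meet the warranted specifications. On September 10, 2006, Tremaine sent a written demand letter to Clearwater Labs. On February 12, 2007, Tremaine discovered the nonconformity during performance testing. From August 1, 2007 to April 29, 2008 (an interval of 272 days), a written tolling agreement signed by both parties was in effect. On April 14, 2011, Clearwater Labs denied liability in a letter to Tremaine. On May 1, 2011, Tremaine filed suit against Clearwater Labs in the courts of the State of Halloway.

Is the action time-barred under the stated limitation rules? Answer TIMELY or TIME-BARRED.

The claim accrued on March 4, 2006, when the wrongful act occurred; under the stated occurrence rule the February 12, 2007 discovery does not delay accrual.
The untolled deadline — 54 months after March 4, 2006 — is September 4, 2010.
Because the written tolling agreement ran from August 1, 2007 to April 29, 2008, the deadline is extended by 272 days to June 3, 2011.
None of the other events listed affects the running of the period under the stated rules.
The May 1, 2011 filing precedes the June 3, 2011 deadline; the claim is timely.

TIMELY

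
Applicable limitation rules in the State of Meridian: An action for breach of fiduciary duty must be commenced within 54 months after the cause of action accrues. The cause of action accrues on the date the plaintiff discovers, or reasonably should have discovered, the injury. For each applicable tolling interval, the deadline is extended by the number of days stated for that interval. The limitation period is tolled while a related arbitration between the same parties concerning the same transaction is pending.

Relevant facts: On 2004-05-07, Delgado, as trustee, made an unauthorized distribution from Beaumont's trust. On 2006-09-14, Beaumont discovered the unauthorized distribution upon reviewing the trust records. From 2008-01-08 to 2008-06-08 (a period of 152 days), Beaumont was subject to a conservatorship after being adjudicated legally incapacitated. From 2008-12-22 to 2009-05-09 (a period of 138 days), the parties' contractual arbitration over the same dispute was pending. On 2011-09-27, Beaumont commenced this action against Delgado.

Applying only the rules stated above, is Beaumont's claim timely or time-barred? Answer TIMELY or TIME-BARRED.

TIME-BARRED

Accrual is tied to discovery, so the period began on 2006-09-14 rather than on 2004-05-07 when the act occurred.
Adding the 54 months base period to 2006-09-14 gives a deadline of 2011-03-14, before any tolling.
Because the pending related arbitration ran from 2008-12-22 to 2009-05-09, the deadline is extended by 138 days to 2011-07-30.
Although the plaintiff's incapacity ran from 2008-01-08 to 2008-06-08, the stated rules do not make that a tolling event, so it is disregarded.
Filing on 2011-09-27 missed the 2011-07-30 deadline — the action is time-barred.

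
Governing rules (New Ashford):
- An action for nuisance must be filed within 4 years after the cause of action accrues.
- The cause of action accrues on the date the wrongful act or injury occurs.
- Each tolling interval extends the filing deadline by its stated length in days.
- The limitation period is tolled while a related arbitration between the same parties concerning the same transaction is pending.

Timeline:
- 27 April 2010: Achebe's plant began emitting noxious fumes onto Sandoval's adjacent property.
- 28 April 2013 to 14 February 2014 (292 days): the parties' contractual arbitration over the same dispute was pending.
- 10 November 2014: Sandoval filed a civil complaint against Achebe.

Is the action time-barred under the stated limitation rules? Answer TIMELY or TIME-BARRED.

The cause of action accrued on 27 April 2010, the date of the act.
Adding the 4 years base period to 27 April 2010 gives a deadline of 27 April 2014, before any tolling.
The pending related arbitration from 28 April 2013 to 14 February 2014 tolled the period for 292 days, extending the deadline to 13 February 2015.
Sandoval filed on 10 November 2014, before the 13 February 2015 deadline, so the action is timely.

TIMELY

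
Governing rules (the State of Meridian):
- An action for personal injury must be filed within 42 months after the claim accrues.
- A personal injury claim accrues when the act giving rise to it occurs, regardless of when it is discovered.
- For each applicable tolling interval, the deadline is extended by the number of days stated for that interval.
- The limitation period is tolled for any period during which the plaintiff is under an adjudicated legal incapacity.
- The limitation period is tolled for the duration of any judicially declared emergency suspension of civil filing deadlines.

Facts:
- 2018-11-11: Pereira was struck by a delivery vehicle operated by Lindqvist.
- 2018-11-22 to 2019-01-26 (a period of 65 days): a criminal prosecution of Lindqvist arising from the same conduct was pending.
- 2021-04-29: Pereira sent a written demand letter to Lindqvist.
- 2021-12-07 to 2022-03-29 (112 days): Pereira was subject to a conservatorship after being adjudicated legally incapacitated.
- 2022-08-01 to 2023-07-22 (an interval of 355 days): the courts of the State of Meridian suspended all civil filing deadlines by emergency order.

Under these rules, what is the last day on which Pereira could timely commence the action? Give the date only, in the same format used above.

2023-08-21

The limitation period began to run on 2018-11-11.
42 months from 2018-11-11 is 2022-05-11.
Because the plaintiff's legal incapacity ran from 2021-12-07 to 2022-03-29, the deadline is extended by 112 days to 2022-08-31.
Because the emergency suspension of filing deadlines ran from 2022-08-01 to 2023-07-22, the deadline is extended by 355 days to 2023-08-21.
No stated provision tolls the period for a criminal prosecution, so the interval from 2018-11-22 to 2019-01-26 has no effect on the deadline.
Nothing else in the chronology tolls or restarts the period.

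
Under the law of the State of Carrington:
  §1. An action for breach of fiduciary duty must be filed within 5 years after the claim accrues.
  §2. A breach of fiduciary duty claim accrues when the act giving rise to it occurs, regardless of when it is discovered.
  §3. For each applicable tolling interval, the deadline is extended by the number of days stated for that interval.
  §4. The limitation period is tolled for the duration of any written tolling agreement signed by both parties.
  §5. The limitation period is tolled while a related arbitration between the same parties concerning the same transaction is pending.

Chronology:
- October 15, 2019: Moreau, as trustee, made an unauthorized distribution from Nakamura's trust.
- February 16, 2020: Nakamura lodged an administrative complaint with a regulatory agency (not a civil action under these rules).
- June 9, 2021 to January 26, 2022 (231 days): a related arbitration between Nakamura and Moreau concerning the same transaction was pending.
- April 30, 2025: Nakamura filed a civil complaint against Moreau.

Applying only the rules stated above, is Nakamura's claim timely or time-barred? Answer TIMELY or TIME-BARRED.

TIMELY

The claim accrued on October 15, 2019, when the wrongful act occurred.
Adding the 5 years base period to October 15, 2019 gives a deadline of October 15, 2024, before any tolling.
Because the pending related arbitration ran from June 9, 2021 to January 26, 2022, the deadline is extended by 231 days to June 3, 2025.
The other events in the timeline have no effect on the limitation period under the stated rules.
The April 30, 2025 filing precedes the June 3, 2025 deadline; the claim is timely.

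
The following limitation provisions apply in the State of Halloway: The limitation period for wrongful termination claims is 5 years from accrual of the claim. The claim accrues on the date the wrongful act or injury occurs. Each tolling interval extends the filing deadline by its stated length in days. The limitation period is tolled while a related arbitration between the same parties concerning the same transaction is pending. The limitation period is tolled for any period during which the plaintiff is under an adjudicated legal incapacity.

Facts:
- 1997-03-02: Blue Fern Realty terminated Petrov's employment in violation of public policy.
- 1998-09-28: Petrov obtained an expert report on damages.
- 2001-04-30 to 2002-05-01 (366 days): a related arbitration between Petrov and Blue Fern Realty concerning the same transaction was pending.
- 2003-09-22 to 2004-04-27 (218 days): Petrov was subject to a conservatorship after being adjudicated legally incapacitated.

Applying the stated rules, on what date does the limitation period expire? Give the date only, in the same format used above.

The claim accrued on 1997-03-02, when the wrongful act occurred.
5 years from 1997-03-02 is 2002-03-02.
Because the pending related arbitration ran from 2001-04-30 to 2002-05-01, the deadline is extended by 366 days to 2003-03-03.
The plaintiff's legal incapacity starting 2003-09-22 came too late — the period had run on 2003-03-03 — and so does not extend the deadline.
None of the other events listed affects the running of the period under the stated rules.

2003-03-03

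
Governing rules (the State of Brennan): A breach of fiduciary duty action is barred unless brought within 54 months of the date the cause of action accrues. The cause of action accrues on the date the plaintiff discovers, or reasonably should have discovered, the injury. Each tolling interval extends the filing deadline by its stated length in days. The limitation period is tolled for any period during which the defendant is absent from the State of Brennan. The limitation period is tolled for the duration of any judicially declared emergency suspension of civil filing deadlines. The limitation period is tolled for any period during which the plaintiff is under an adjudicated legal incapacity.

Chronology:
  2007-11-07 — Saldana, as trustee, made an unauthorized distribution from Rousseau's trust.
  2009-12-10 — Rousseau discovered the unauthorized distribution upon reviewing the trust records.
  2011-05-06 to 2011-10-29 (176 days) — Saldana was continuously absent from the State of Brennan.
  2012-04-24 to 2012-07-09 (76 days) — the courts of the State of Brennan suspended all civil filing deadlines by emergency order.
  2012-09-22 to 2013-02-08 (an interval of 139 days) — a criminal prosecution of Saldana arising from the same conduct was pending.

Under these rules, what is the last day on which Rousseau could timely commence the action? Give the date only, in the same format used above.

2015-02-17

Accrual is tied to discovery, so the period began on 2009-12-10 rather than on 2007-11-07 when the act occurred.
54 months from 2009-12-10 is 2014-06-10.
Because the defendant's absence from the jurisdiction ran from 2011-05-06 to 2011-10-29, the deadline is extended by 176 days to 2014-12-03.
The emergency suspension of filing deadlines from 2012-04-24 to 2012-07-09 tolled the period for 76 days, extending the deadline to 2015-02-17.
No stated provision tolls the period for a criminal prosecution, so the interval from 2012-09-22 to 2013-02-08 has no effect on the deadline.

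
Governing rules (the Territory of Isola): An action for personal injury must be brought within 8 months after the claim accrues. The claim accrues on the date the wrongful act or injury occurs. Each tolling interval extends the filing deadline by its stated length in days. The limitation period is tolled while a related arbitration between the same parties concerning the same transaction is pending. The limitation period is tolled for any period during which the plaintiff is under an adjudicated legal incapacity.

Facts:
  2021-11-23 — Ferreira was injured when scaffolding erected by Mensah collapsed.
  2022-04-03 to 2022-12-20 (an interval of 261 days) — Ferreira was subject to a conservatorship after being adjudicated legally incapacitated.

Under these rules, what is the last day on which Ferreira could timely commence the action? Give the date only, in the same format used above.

The limitation period began to run on 2021-11-23.
8 months from 2021-11-23 is 2022-07-23.
Because the plaintiff's legal incapacity ran from 2022-04-03 to 2022-12-20, the deadline is extended by 261 days to 2023-04-10.

2023-04-10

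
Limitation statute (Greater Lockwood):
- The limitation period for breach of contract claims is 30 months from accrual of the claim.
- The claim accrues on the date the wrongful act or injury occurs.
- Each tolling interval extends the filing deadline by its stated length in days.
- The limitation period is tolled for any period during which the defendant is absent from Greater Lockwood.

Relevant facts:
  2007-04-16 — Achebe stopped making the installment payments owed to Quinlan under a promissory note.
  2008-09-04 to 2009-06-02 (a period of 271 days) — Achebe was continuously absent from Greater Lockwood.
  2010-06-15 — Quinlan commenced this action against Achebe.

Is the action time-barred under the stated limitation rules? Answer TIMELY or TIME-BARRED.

The claim accrued on 2007-04-16, the date of the act.
Adding the 30 months base period to 2007-04-16 gives a deadline of 2009-10-16, before any tolling.
The period was tolled for 271 days by the defendant's absence from the jurisdiction (2008-09-04 to 2009-06-02), pushing the deadline to 2010-07-14.
Filing on 2010-06-15 beat the 2010-07-14 deadline — the action is timely.

TIMELY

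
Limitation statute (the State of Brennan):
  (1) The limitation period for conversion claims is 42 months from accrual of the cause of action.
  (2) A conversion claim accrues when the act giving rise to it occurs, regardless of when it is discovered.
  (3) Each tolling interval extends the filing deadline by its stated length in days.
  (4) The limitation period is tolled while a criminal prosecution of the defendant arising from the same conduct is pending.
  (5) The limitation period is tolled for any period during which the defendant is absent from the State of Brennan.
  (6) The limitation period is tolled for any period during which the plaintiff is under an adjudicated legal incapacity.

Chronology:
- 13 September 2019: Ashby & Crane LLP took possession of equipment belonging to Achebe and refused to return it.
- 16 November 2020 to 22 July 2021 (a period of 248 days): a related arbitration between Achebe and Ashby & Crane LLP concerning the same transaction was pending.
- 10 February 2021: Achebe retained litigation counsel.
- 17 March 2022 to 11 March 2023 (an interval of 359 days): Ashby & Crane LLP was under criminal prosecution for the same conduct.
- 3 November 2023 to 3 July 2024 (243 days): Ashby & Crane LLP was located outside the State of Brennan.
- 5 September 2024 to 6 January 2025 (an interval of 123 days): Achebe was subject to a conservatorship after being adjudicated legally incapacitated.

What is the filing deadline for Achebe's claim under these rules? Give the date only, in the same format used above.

7 March 2025

The limitation period began to run on 13 September 2019.
42 months from 13 September 2019 is 13 March 2023.
The pending criminal prosecution from 17 March 2022 to 11 March 2023 tolled the period for 359 days, extending the deadline to 6 March 2024.
The period was tolled for 243 days by the defendant's absence from the jurisdiction (3 November 2023 to 3 July 2024), pushing the deadline to 4 November 2024.
The period was tolled for 123 days by the plaintiff's legal incapacity (5 September 2024 to 6 January 2025), pushing the deadline to 7 March 2025.
No stated provision tolls the period for a pending arbitration, so the interval from 16 November 2020 to 22 July 2021 has no effect on the deadline.
None of the other events listed affects the running of the period under the stated rules.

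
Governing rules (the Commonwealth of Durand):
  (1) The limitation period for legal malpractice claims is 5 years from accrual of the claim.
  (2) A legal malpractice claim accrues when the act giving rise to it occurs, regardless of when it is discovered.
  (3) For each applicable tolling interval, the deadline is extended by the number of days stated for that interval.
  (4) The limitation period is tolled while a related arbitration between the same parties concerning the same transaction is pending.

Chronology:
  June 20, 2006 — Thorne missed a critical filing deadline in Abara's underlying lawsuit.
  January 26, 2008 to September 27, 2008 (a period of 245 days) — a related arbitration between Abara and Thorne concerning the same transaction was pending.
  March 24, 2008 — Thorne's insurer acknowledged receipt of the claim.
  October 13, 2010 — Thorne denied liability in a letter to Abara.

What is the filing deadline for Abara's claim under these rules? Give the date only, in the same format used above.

The claim accrued on June 20, 2006, when the wrongful act occurred.
5 years from June 20, 2006 is June 20, 2011.
The period was tolled for 245 days by the pending related arbitration (January 26, 2008 to September 27, 2008), pushing the deadline to February 20, 2012.
The other events in the timeline have no effect on the limitation period under the stated rules.

February 20, 2012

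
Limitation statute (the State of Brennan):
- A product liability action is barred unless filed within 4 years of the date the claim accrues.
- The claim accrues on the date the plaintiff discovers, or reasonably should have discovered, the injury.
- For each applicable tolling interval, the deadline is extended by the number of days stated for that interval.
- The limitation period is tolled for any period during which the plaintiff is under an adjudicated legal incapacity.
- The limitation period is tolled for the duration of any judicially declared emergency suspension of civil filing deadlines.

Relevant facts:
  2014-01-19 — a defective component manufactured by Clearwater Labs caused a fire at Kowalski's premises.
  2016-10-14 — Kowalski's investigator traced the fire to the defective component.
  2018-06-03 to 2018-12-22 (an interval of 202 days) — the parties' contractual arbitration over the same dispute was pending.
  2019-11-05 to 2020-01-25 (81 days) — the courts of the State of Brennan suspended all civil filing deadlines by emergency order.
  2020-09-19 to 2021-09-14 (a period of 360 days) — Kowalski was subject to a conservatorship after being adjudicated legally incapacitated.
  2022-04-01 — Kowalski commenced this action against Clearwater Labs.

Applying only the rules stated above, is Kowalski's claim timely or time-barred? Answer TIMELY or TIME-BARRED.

TIME-BARRED

Accrual is tied to discovery, so the period began on 2016-10-14 rather than on 2014-01-19 when the act occurred.
The untolled deadline — 4 years after 2016-10-14 — is 2020-10-14.
Because the emergency suspension of filing deadlines ran from 2019-11-05 to 2020-01-25, the deadline is extended by 81 days to 2021-01-03.
The period was tolled for 360 days by the plaintiff's legal incapacity (2020-09-19 to 2021-09-14), pushing the deadline to 2021-12-29.
Although a pending arbitration ran from 2018-06-03 to 2018-12-22, the stated rules do not make that a tolling event, so it is disregarded.
Kowalski filed on 2022-04-01, after the 2021-12-29 deadline, so the action is time-barred.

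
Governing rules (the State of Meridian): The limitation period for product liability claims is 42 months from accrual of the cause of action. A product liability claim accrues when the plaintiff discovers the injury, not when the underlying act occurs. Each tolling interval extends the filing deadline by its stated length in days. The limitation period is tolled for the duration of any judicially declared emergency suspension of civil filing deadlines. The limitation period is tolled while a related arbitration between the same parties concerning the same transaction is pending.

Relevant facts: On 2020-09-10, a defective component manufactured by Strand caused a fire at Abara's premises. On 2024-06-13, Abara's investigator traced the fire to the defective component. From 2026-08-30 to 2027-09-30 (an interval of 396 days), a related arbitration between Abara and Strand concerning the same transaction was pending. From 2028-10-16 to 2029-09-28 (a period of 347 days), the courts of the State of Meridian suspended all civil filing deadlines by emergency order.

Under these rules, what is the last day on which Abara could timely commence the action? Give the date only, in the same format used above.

Accrual is tied to discovery, so the period began on 2024-06-13 rather than on 2020-09-10 when the act occurred.
Adding the 42 months base period to 2024-06-13 gives a deadline of 2027-12-13, before any tolling.
The period was tolled for 396 days by the pending related arbitration (2026-08-30 to 2027-09-30), pushing the deadline to 2029-01-12.
The emergency suspension of filing deadlines from 2028-10-16 to 2029-09-28 tolled the period for 347 days, extending the deadline to 2029-12-25.

2029-12-25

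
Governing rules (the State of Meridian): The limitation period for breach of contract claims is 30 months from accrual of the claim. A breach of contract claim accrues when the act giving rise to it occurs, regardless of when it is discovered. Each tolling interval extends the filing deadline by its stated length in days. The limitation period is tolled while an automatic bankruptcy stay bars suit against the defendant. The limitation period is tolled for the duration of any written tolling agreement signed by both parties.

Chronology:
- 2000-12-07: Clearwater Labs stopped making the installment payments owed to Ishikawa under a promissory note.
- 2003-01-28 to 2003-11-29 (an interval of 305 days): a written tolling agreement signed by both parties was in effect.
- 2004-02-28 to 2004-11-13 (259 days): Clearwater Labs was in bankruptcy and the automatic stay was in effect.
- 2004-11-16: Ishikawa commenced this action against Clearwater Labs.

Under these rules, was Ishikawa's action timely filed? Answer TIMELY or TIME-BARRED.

TIMELY

The claim accrued on 2000-12-07, when the wrongful act occurred.
30 months from 2000-12-07 is 2003-06-07.
The written tolling agreement from 2003-01-28 to 2003-11-29 tolled the period for 305 days, extending the deadline to 2004-04-07.
The automatic bankruptcy stay from 2004-02-28 to 2004-11-13 tolled the period for 259 days, extending the deadline to 2004-12-22.
Filing on 2004-11-16 beat the 2004-12-22 deadline — the action is timely.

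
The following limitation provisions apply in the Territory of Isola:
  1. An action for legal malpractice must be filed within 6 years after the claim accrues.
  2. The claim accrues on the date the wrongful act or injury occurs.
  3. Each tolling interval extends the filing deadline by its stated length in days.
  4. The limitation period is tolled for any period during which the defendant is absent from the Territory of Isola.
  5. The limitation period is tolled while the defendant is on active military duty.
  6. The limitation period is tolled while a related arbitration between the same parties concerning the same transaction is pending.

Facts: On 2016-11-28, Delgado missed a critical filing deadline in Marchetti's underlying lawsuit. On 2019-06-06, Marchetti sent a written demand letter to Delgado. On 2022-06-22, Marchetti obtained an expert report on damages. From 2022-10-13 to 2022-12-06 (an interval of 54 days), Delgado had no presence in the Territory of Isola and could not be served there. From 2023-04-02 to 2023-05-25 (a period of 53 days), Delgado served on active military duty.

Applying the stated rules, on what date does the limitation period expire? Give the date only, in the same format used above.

The claim accrued on 2016-11-28, the date of the act.
The untolled deadline — 6 years after 2016-11-28 — is 2022-11-28.
The period was tolled for 54 days by the defendant's absence from the jurisdiction (2022-10-13 to 2022-12-06), pushing the deadline to 2023-01-21.
The defendant's active military service starting 2023-04-02 came too late — the period had run on 2023-01-21 — and so does not extend the deadline.
The other events in the timeline have no effect on the limitation period under the stated rules.

2023-01-21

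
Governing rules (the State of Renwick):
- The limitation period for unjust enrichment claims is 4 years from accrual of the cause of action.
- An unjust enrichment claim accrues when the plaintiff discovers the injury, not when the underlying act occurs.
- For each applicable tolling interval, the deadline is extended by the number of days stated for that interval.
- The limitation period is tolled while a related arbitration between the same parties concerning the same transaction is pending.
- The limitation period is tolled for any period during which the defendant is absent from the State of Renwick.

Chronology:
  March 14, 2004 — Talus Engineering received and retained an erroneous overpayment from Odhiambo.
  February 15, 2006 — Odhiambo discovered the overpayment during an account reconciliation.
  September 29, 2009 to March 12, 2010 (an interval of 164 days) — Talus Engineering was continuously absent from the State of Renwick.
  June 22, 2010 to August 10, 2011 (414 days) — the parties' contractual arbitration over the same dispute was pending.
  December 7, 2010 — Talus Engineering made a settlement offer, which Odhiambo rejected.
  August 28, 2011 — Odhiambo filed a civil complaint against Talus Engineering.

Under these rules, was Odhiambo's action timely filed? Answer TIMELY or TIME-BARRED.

TIMELY

Accrual is tied to discovery, so the period began on February 15, 2006 rather than on March 14, 2004 when the act occurred.
Adding the 4 years base period to February 15, 2006 gives a deadline of February 15, 2010, before any tolling.
The period was tolled for 164 days by the defendant's absence from the jurisdiction (September 29, 2009 to March 12, 2010), pushing the deadline to July 29, 2010.
The pending related arbitration from June 22, 2010 to August 10, 2011 tolled the period for 414 days, extending the deadline to September 16, 2011.
Nothing else in the chronology tolls or restarts the period.
Filing on August 28, 2011 beat the September 16, 2011 deadline — the action is timely.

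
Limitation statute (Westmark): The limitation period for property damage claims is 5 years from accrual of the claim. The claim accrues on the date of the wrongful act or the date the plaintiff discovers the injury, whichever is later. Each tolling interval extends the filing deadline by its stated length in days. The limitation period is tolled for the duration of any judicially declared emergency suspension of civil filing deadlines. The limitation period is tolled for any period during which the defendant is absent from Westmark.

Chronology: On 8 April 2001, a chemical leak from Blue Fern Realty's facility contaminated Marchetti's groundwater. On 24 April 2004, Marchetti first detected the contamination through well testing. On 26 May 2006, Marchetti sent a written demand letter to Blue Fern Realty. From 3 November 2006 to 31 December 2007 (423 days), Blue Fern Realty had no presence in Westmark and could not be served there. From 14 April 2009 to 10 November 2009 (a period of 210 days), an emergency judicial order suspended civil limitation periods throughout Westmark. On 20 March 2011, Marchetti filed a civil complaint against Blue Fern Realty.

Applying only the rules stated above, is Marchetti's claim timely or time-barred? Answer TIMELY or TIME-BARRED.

TIME-BARRED

Because discovery on 24 April 2004 post-dates the 8 April 2001 act, accrual under the later-of rule falls on 24 April 2004.
Adding the 5 years base period to 24 April 2004 gives a deadline of 24 April 2009, before any tolling.
The period was tolled for 423 days by the defendant's absence from the jurisdiction (3 November 2006 to 31 December 2007), pushing the deadline to 21 June 2010.
The period was tolled for 210 days by the emergency suspension of filing deadlines (14 April 2009 to 10 November 2009), pushing the deadline to 17 January 2011.
The other events in the timeline have no effect on the limitation period under the stated rules.
Filing on 20 March 2011 missed the 17 January 2011 deadline — the action is time-barred.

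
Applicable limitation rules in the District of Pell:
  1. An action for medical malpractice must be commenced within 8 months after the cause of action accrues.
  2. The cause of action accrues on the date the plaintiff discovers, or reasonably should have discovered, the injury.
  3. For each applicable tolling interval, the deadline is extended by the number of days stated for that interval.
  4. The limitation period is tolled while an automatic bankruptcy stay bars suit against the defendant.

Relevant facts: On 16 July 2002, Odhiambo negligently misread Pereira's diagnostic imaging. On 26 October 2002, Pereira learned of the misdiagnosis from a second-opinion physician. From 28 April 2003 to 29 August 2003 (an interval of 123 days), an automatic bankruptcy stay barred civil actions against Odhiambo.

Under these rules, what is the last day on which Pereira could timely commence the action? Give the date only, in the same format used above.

27 October 2003

Accrual is tied to discovery, so the period began on 26 October 2002 rather than on 16 July 2002 when the act occurred.
The untolled deadline — 8 months after 26 October 2002 — is 26 June 2003.
The automatic bankruptcy stay from 28 April 2003 to 29 August 2003 tolled the period for 123 days, extending the deadline to 27 October 2003.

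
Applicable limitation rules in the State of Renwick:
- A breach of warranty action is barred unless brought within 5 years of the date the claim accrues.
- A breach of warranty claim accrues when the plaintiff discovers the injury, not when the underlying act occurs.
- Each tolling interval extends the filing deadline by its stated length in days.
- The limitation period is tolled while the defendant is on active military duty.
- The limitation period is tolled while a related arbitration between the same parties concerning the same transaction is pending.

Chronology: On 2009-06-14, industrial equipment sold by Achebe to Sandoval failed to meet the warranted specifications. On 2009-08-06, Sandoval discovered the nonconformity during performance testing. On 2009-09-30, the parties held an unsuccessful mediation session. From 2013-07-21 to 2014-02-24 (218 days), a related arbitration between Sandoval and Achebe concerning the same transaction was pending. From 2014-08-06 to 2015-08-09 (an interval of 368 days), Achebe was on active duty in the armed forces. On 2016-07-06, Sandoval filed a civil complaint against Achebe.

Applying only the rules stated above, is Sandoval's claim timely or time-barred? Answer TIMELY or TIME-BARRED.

TIME-BARRED

Accrual is tied to discovery, so the period began on 2009-08-06 rather than on 2009-06-14 when the act occurred.
The untolled deadline — 5 years after 2009-08-06 — is 2014-08-06.
The period was tolled for 218 days by the pending related arbitration (2013-07-21 to 2014-02-24), pushing the deadline to 2015-03-12.
The defendant's active military service from 2014-08-06 to 2015-08-09 tolled the period for 368 days, extending the deadline to 2016-03-14.
None of the other events listed affects the running of the period under the stated rules.
Sandoval filed on 2016-07-06, after the 2016-03-14 deadline, so the action is time-barred.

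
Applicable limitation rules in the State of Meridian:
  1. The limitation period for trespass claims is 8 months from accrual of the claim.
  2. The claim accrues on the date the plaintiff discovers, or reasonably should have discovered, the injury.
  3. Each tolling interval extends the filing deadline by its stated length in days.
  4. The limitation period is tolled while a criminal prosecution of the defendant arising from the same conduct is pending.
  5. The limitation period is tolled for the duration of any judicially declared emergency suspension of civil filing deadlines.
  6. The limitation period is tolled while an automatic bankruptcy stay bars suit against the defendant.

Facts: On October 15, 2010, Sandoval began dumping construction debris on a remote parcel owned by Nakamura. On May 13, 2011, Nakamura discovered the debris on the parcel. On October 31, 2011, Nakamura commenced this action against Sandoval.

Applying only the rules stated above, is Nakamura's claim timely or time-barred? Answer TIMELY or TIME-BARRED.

Accrual is tied to discovery, so the period began on May 13, 2011 rather than on October 15, 2010 when the act occurred.
Adding the 8 months base period to May 13, 2011 gives a deadline of January 13, 2012, before any tolling.
The October 31, 2011 filing precedes the January 13, 2012 deadline; the claim is timely.

TIMELY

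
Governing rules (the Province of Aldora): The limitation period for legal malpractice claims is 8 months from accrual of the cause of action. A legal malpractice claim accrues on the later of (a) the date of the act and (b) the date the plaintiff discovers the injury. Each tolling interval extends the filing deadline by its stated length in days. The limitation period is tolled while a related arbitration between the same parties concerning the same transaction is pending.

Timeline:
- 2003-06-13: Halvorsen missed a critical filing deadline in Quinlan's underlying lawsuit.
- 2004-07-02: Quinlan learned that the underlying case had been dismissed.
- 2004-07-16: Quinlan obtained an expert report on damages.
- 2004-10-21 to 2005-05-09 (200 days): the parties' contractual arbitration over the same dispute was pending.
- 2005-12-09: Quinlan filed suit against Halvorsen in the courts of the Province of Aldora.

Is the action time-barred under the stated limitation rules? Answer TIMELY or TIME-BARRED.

Taking the later of the act (2003-06-13) and discovery (2004-07-02), the claim accrued on 2004-07-02.
Adding the 8 months base period to 2004-07-02 gives a deadline of 2005-03-02, before any tolling.
The period was tolled for 200 days by the pending related arbitration (2004-10-21 to 2005-05-09), pushing the deadline to 2005-09-18.
Nothing else in the chronology tolls or restarts the period.
Quinlan filed on 2005-12-09, after the 2005-09-18 deadline, so the action is time-barred.

TIME-BARRED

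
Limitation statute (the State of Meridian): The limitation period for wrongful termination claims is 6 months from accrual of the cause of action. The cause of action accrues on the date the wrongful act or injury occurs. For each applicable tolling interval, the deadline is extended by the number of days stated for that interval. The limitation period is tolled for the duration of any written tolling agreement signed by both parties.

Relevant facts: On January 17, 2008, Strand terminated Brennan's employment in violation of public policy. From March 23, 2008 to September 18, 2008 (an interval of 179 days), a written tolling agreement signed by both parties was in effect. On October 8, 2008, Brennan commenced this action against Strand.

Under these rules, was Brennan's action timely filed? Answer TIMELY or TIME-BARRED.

TIMELY

The cause of action accrued on January 17, 2008, the date of the act.
The untolled deadline — 6 months after January 17, 2008 — is July 17, 2008.
The period was tolled for 179 days by the written tolling agreement (March 23, 2008 to September 18, 2008), pushing the deadline to January 12, 2009.
Brennan filed on October 8, 2008, before the January 12, 2009 deadline, so the action is timely.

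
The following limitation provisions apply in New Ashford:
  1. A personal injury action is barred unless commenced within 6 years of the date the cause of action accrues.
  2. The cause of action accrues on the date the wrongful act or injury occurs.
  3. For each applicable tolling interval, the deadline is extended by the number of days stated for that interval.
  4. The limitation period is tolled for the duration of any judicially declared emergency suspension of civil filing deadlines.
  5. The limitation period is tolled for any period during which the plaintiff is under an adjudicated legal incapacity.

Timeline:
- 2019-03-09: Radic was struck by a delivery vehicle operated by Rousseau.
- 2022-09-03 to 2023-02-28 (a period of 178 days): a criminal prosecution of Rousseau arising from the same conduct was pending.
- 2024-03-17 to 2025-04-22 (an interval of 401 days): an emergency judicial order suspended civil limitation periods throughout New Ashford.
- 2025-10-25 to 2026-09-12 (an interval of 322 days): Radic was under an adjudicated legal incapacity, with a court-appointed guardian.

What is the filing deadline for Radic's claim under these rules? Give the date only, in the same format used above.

2027-03-02

The cause of action accrued on 2019-03-09, the date of the act.
6 years from 2019-03-09 is 2025-03-09.
Because the emergency suspension of filing deadlines ran from 2024-03-17 to 2025-04-22, the deadline is extended by 401 days to 2026-04-14.
The period was tolled for 322 days by the plaintiff's legal incapacity (2025-10-25 to 2026-09-12), pushing the deadline to 2027-03-02.
The pending criminal prosecution from 2022-09-03 to 2023-02-28 does not toll the period, because no stated rule makes a criminal prosecution a tolling event.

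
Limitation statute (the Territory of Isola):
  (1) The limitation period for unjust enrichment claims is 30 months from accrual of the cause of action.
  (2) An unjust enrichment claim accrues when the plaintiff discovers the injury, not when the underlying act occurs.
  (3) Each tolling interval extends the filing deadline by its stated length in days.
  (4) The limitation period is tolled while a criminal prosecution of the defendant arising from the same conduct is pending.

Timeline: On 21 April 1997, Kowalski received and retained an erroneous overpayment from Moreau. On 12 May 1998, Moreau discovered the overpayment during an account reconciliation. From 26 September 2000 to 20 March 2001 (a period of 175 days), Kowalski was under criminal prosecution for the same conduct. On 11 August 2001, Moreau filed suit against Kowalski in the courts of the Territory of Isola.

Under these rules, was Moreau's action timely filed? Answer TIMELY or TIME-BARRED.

TIME-BARRED

Accrual is tied to discovery, so the period began on 12 May 1998 rather than on 21 April 1997 when the act occurred.
The untolled deadline — 30 months after 12 May 1998 — is 12 November 2000.
Because the pending criminal prosecution ran from 26 September 2000 to 20 March 2001, the deadline is extended by 175 days to 6 May 2001.
The 11 August 2001 filing falls after the 6 May 2001 deadline; the claim is time-barred.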